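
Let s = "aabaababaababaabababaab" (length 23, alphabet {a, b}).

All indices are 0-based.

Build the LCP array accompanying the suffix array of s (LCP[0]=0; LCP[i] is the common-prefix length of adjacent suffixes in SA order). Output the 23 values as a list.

sorted suffixes:
  #0 SA[0]=20  'aab'
  #1 SA[1]=0  'aabaababaababaabababaab'
  #2 SA[2]=3  'aababaababaabababaab'
  #3 SA[3]=8  'aababaabababaab'
  #4 SA[4]=13  'aabababaab'
  #5 SA[5]=21  'ab'
  #6 SA[6]=18  'abaab'
  #7 SA[7]=1  'abaababaababaabababaab'
  #8 SA[8]=6  'abaababaabababaab'
  #9 SA[9]=11  'abaabababaab'
  #10 SA[10]=16  'ababaab'
  #11 SA[11]=4  'ababaababaabababaab'
  #12 SA[12]=9  'ababaabababaab'
  #13 SA[13]=14  'abababaab'
  #14 SA[14]=22  'b'
  #15 SA[15]=19  'baab'
  #16 SA[16]=2  'baababaababaabababaab'
  #17 SA[17]=7  'baababaabababaab'
  #18 SA[18]=12  'baabababaab'
  #19 SA[19]=17  'babaab'
  #20 SA[20]=5  'babaababaabababaab'
  #21 SA[21]=10  'babaabababaab'
  #22 SA[22]=15  'bababaab'

SA = [20, 0, 3, 8, 13, 21, 18, 1, 6, 11, 16, 4, 9, 14, 22, 19, 2, 7, 12, 17, 5, 10, 15]
[i] adj suffixes → lcp
  [1] 20/0 → 3 ('aab')
  [2] 0/3 → 4 ('aaba')
  [3] 3/8 → 11 ('aababaababa')
  [4] 8/13 → 6 ('aababa')
  [5] 13/21 → 1 ('a')
  [6] 21/18 → 2 ('ab')
  [7] 18/1 → 5 ('abaab')
  [8] 1/6 → 13 ('abaababaababa')
  [9] 6/11 → 8 ('abaababa')
  [10] 11/16 → 3 ('aba')
  [11] 16/4 → 7 ('ababaab')
  [12] 4/9 → 10 ('ababaababa')
  [13] 9/14 → 5 ('ababa')
  [14] 14/22 → 0 ('')
  [15] 22/19 → 1 ('b')
  [16] 19/2 → 4 ('baab')
  [17] 2/7 → 12 ('baababaababa')
  [18] 7/12 → 7 ('baababa')
  [19] 12/17 → 2 ('ba')
  [20] 17/5 → 6 ('babaab')
  [21] 5/10 → 9 ('babaababa')
  [22] 10/15 → 4 ('baba')

[0, 3, 4, 11, 6, 1, 2, 5, 13, 8, 3, 7, 10, 5, 0, 1, 4, 12, 7, 2, 6, 9, 4]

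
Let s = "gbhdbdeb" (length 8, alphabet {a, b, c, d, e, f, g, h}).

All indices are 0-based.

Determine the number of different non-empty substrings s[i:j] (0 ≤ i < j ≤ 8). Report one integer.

33

rank | idx | suffix
   0 |   7 | b
   1 |   4 | bdeb
   2 |   1 | bhdbdeb
   3 |   3 | dbdeb
   4 |   5 | deb
   5 |   6 | eb
   6 |   0 | gbhdbdeb
   7 |   2 | hdbdeb

SA = [7, 4, 1, 3, 5, 6, 0, 2]
rank  pair      lcp
   1  s[7:],s[4:]  1  'b'
   2  s[4:],s[1:]  1  'b'
   3  s[1:],s[3:]  0  ''
   4  s[3:],s[5:]  1  'd'
   5  s[5:],s[6:]  0  ''
   6  s[6:],s[0:]  0  ''
   7  s[0:],s[2:]  0  ''

n(n+1)/2 = 8·9/2 = 36
Σ LCP = 0 + 1 + 1 + 0 + 1 + 0 + 0 + 0 = 3
distinct = 36 − 3 = 33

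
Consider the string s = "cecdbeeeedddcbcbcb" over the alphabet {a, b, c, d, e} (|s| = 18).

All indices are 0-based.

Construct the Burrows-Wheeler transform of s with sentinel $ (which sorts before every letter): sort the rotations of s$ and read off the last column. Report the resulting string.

rank  rotation             last
    0  $cecdbeeeedddcbcbcb  b
    1  b$cecdbeeeedddcbcbc  c
    2  bcb$cecdbeeeedddcbc  c
    3  bcbcb$cecdbeeeedddc  c
    4  beeeedddcbcbcb$cecd  d
    5  cb$cecdbeeeedddcbcb  b
    6  cbcb$cecdbeeeedddcb  b
    7  cbcbcb$cecdbeeeeddd  d
    8  cdbeeeedddcbcbcb$ce  e
    9  cecdbeeeedddcbcbcb$  $
   10  dbeeeedddcbcbcb$cec  c
   11  dcbcbcb$cecdbeeeedd  d
   12  ddcbcbcb$cecdbeeeed  d
   13  dddcbcbcb$cecdbeeee  e
   14  ecdbeeeedddcbcbcb$c  c
   15  edddcbcbcb$cecdbeee  e
   16  eedddcbcbcb$cecdbee  e
   17  eeedddcbcbcb$cecdbe  e
   18  eeeedddcbcbcb$cecdb  b

bcccdbbde$cddeceeeb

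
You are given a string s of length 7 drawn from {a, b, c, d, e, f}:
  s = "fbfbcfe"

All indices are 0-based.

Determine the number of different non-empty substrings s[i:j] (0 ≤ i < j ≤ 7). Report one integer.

sorted suffixes:
  #0 SA[0]=3  'bcfe'
  #1 SA[1]=1  'bfbcfe'
  #2 SA[2]=4  'cfe'
  #3 SA[3]=6  'e'
  #4 SA[4]=2  'fbcfe'
  #5 SA[5]=0  'fbfbcfe'
  #6 SA[6]=5  'fe'

SA = [3, 1, 4, 6, 2, 0, 5]
rank  pair      lcp
   1  s[3:],s[1:]  1  'b'
   2  s[1:],s[4:]  0  ''
   3  s[4:],s[6:]  0  ''
   4  s[6:],s[2:]  0  ''
   5  s[2:],s[0:]  2  'fb'
   6  s[0:],s[5:]  1  'f'

n(n+1)/2 = 7·8/2 = 28
Σ LCP = 0 + 1 + 0 + 0 + 0 + 2 + 1 = 4
distinct = 28 − 4 = 24

24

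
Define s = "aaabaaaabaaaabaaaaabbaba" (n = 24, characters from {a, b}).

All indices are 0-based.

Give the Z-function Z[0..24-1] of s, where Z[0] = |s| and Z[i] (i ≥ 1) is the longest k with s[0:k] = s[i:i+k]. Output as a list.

[24, 2, 1, 0, 3, 13, 2, 1, 0, 3, 8, 2, 1, 0, 3, 3, 4, 2, 1, 0, 0, 1, 0, 1]

Z[0]=24
i=1: fresh scan; Z[1]=2 scan→box=[1,3)
i=2: min(r-i=1, Z[1]=2)=1; Z[2]=1
i=3: fresh scan; Z[3]=0
i=4: fresh scan; Z[4]=3 scan→box=[4,7)
i=5: min(r-i=2, Z[1]=2)=2; Z[5]=13 scan→box=[5,18)
i=6: min(r-i=12, Z[1]=2)=2; Z[6]=2
i=7: min(r-i=11, Z[2]=1)=1; Z[7]=1
i=8: min(r-i=10, Z[3]=0)=0; Z[8]=0
i=9: min(r-i=9, Z[4]=3)=3; Z[9]=3
i=10: min(r-i=8, Z[5]=13)=8; Z[10]=8
i=11: min(r-i=7, Z[6]=2)=2; Z[11]=2
i=12: min(r-i=6, Z[7]=1)=1; Z[12]=1
i=13: min(r-i=5, Z[8]=0)=0; Z[13]=0
i=14: min(r-i=4, Z[9]=3)=3; Z[14]=3
i=15: min(r-i=3, Z[10]=8)=3; Z[15]=3
i=16: min(r-i=2, Z[11]=2)=2; Z[16]=4 scan→box=[16,20)
i=17: min(r-i=3, Z[1]=2)=2; Z[17]=2
i=18: min(r-i=2, Z[2]=1)=1; Z[18]=1
i=19: min(r-i=1, Z[3]=0)=0; Z[19]=0
i=20: fresh scan; Z[20]=0
i=21: fresh scan; Z[21]=1 scan→box=[21,22)
i=22: fresh scan; Z[22]=0
i=23: fresh scan; Z[23]=1 scan→box=[23,24)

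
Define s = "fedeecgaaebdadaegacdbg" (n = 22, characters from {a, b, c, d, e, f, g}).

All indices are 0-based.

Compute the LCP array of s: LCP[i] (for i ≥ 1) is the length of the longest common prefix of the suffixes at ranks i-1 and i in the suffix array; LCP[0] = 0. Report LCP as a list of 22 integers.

rank | idx | suffix
   0 |   7 | aaebdadaegacdbg
   1 |  17 | acdbg
   2 |  12 | adaegacdbg
   3 |   8 | aebdadaegacdbg
   4 |  14 | aegacdbg
   5 |  10 | bdadaegacdbg
   6 |  20 | bg
   7 |  18 | cdbg
   8 |   5 | cgaaebdadaegacdbg
   9 |  11 | dadaegacdbg
  10 |  13 | daegacdbg
  11 |  19 | dbg
  12 |   2 | deecgaaebdadaegacdbg
  13 |   9 | ebdadaegacdbg
  14 |   4 | ecgaaebdadaegacdbg
  15 |   1 | edeecgaaebdadaegacdbg
  16 |   3 | eecgaaebdadaegacdbg
  17 |  15 | egacdbg
  18 |   0 | fedeecgaaebdadaegacdbg
  19 |  21 | g
  20 |   6 | gaaebdadaegacdbg
  21 |  16 | gacdbg

SA = [7, 17, 12, 8, 14, 10, 20, 18, 5, 11, 13, 19, 2, 9, 4, 1, 3, 15, 0, 21, 6, 16]
i: (SA[i-1],SA[i]) lcp shared
  1: (7,17) 1 'a'
  2: (17,12) 1 'a'
  3: (12,8) 1 'a'
  4: (8,14) 2 'ae'
  5: (14,10) 0 ''
  6: (10,20) 1 'b'
  7: (20,18) 0 ''
  8: (18,5) 1 'c'
  9: (5,11) 0 ''
  10: (11,13) 2 'da'
  11: (13,19) 1 'd'
  12: (19,2) 1 'd'
  13: (2,9) 0 ''
  14: (9,4) 1 'e'
  15: (4,1) 1 'e'
  16: (1,3) 1 'e'
  17: (3,15) 1 'e'
  18: (15,0) 0 ''
  19: (0,21) 0 ''
  20: (21,6) 1 'g'
  21: (6,16) 2 'ga'

[0, 1, 1, 1, 2, 0, 1, 0, 1, 0, 2, 1, 1, 0, 1, 1, 1, 1, 0, 0, 1, 2]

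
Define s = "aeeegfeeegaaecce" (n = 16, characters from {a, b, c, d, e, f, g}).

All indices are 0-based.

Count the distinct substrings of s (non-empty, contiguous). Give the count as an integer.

117

rank→(start, suffix):
  0 → (10, 'aaecce')
  1 → (11, 'aecce')
  2 → (0, 'aeeegfeeegaaecce')
  3 → (13, 'cce')
  4 → (14, 'ce')
  5 → (15, 'e')
  6 → (12, 'ecce')
  7 → (6, 'eeegaaecce')
  8 → (1, 'eeegfeeegaaecce')
  9 → (7, 'eegaaecce')
  10 → (2, 'eegfeeegaaecce')
  11 → (8, 'egaaecce')
  12 → (3, 'egfeeegaaecce')
  13 → (5, 'feeegaaecce')
  14 → (9, 'gaaecce')
  15 → (4, 'gfeeegaaecce')

SA = [10, 11, 0, 13, 14, 15, 12, 6, 1, 7, 2, 8, 3, 5, 9, 4]
[i] adj suffixes → lcp
  [1] 10/11 → 1 ('a')
  [2] 11/0 → 2 ('ae')
  [3] 0/13 → 0 ('')
  [4] 13/14 → 1 ('c')
  [5] 14/15 → 0 ('')
  [6] 15/12 → 1 ('e')
  [7] 12/6 → 1 ('e')
  [8] 6/1 → 4 ('eeeg')
  [9] 1/7 → 2 ('ee')
  [10] 7/2 → 3 ('eeg')
  [11] 2/8 → 1 ('e')
  [12] 8/3 → 2 ('eg')
  [13] 3/5 → 0 ('')
  [14] 5/9 → 0 ('')
  [15] 9/4 → 1 ('g')

n(n+1)/2 = 16·17/2 = 136
Σ LCP = 0 + 1 + 2 + 0 + 1 + 0 + 1 + 1 + 4 + 2 + 3 + 1 + 2 + 0 + 0 + 1 = 19
distinct = 136 − 19 = 117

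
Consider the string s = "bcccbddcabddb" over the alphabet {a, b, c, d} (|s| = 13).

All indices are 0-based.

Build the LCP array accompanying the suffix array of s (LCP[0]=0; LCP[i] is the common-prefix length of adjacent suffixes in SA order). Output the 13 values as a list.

[0, 0, 1, 1, 3, 0, 1, 1, 2, 0, 1, 1, 2]

sorted suffixes:
  #0 SA[0]=8  'abddb'
  #1 SA[1]=12  'b'
  #2 SA[2]=0  'bcccbddcabddb'
  #3 SA[3]=9  'bddb'
  #4 SA[4]=4  'bddcabddb'
  #5 SA[5]=7  'cabddb'
  #6 SA[6]=3  'cbddcabddb'
  #7 SA[7]=2  'ccbddcabddb'
  #8 SA[8]=1  'cccbddcabddb'
  #9 SA[9]=11  'db'
  #10 SA[10]=6  'dcabddb'
  #11 SA[11]=10  'ddb'
  #12 SA[12]=5  'ddcabddb'

SA = [8, 12, 0, 9, 4, 7, 3, 2, 1, 11, 6, 10, 5]
i: (SA[i-1],SA[i]) lcp shared
  1: (8,12) 0 ''
  2: (12,0) 1 'b'
  3: (0,9) 1 'b'
  4: (9,4) 3 'bdd'
  5: (4,7) 0 ''
  6: (7,3) 1 'c'
  7: (3,2) 1 'c'
  8: (2,1) 2 'cc'
  9: (1,11) 0 ''
  10: (11,6) 1 'd'
  11: (6,10) 1 'd'
  12: (10,5) 2 'dd'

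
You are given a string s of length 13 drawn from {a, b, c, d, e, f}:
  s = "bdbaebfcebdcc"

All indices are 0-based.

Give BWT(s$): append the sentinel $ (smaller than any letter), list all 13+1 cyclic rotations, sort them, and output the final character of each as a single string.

rank  rotation        last
    0  $bdbaebfcebdcc  c
    1  aebfcebdcc$bdb  b
    2  baebfcebdcc$bd  d
    3  bdbaebfcebdcc$  $
    4  bdcc$bdbaebfce  e
    5  bfcebdcc$bdbae  e
    6  c$bdbaebfcebdc  c
    7  cc$bdbaebfcebd  d
    8  cebdcc$bdbaebf  f
    9  dbaebfcebdcc$b  b
   10  dcc$bdbaebfceb  b
   11  ebdcc$bdbaebfc  c
   12  ebfcebdcc$bdba  a
   13  fcebdcc$bdbaeb  b

cbd$eecdfbbcab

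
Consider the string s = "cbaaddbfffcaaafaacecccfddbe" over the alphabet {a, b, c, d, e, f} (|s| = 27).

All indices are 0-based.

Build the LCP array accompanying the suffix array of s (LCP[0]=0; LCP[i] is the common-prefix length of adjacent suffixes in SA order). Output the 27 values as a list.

[0, 2, 2, 2, 1, 1, 1, 0, 1, 1, 0, 1, 1, 2, 1, 1, 0, 2, 1, 3, 0, 1, 0, 1, 1, 1, 2]

rank | idx | suffix
   0 |  11 | aaafaacecccfddbe
   1 |  15 | aacecccfddbe
   2 |   2 | aaddbfffcaaafaacecccfddbe
   3 |  12 | aafaacecccfddbe
   4 |  16 | acecccfddbe
   5 |   3 | addbfffcaaafaacecccfddbe
   6 |  13 | afaacecccfddbe
   7 |   1 | baaddbfffcaaafaacecccfddbe
   8 |  25 | be
   9 |   6 | bfffcaaafaacecccfddbe
  10 |  10 | caaafaacecccfddbe
  11 |   0 | cbaaddbfffcaaafaacecccfddbe
  12 |  19 | cccfddbe
  13 |  20 | ccfddbe
  14 |  17 | cecccfddbe
  15 |  21 | cfddbe
  16 |  24 | dbe
  17 |   5 | dbfffcaaafaacecccfddbe
  18 |  23 | ddbe
  19 |   4 | ddbfffcaaafaacecccfddbe
  20 |  26 | e
  21 |  18 | ecccfddbe
  22 |  14 | faacecccfddbe
  23 |   9 | fcaaafaacecccfddbe
  24 |  22 | fddbe
  25 |   8 | ffcaaafaacecccfddbe
  26 |   7 | fffcaaafaacecccfddbe

SA = [11, 15, 2, 12, 16, 3, 13, 1, 25, 6, 10, 0, 19, 20, 17, 21, 24, 5, 23, 4, 26, 18, 14, 9, 22, 8, 7]
rank  pair      lcp
   1  s[11:],s[15:]  2  'aa'
   2  s[15:],s[2:]  2  'aa'
   3  s[2:],s[12:]  2  'aa'
   4  s[12:],s[16:]  1  'a'
   5  s[16:],s[3:]  1  'a'
   6  s[3:],s[13:]  1  'a'
   7  s[13:],s[1:]  0  ''
   8  s[1:],s[25:]  1  'b'
   9  s[25:],s[6:]  1  'b'
  10  s[6:],s[10:]  0  ''
  11  s[10:],s[0:]  1  'c'
  12  s[0:],s[19:]  1  'c'
  13  s[19:],s[20:]  2  'cc'
  14  s[20:],s[17:]  1  'c'
  15  s[17:],s[21:]  1  'c'
  16  s[21:],s[24:]  0  ''
  17  s[24:],s[5:]  2  'db'
  18  s[5:],s[23:]  1  'd'
  19  s[23:],s[4:]  3  'ddb'
  20  s[4:],s[26:]  0  ''
  21  s[26:],s[18:]  1  'e'
  22  s[18:],s[14:]  0  ''
  23  s[14:],s[9:]  1  'f'
  24  s[9:],s[22:]  1  'f'
  25  s[22:],s[8:]  1  'f'
  26  s[8:],s[7:]  2  'ff'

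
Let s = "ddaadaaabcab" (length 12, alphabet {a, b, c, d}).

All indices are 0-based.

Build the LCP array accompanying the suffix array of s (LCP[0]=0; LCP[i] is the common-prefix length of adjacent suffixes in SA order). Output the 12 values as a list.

sorted suffixes:
  #0 SA[0]=5  'aaabcab'
  #1 SA[1]=6  'aabcab'
  #2 SA[2]=2  'aadaaabcab'
  #3 SA[3]=10  'ab'
  #4 SA[4]=7  'abcab'
  #5 SA[5]=3  'adaaabcab'
  #6 SA[6]=11  'b'
  #7 SA[7]=8  'bcab'
  #8 SA[8]=9  'cab'
  #9 SA[9]=4  'daaabcab'
  #10 SA[10]=1  'daadaaabcab'
  #11 SA[11]=0  'ddaadaaabcab'

SA = [5, 6, 2, 10, 7, 3, 11, 8, 9, 4, 1, 0]
rank  pair      lcp
   1  s[5:],s[6:]  2  'aa'
   2  s[6:],s[2:]  2  'aa'
   3  s[2:],s[10:]  1  'a'
   4  s[10:],s[7:]  2  'ab'
   5  s[7:],s[3:]  1  'a'
   6  s[3:],s[11:]  0  ''
   7  s[11:],s[8:]  1  'b'
   8  s[8:],s[9:]  0  ''
   9  s[9:],s[4:]  0  ''
  10  s[4:],s[1:]  3  'daa'
  11  s[1:],s[0:]  1  'd'

[0, 2, 2, 1, 2, 1, 0, 1, 0, 0, 3, 1]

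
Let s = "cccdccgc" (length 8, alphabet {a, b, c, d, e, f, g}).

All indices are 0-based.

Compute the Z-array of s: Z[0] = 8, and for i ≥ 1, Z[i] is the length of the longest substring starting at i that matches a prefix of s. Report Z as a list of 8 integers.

Z[0]=8
i=1: outside box; Z[1]=2 scan→box=[1,3)
i=2: min(r-i=1, Z[1]=2)=1; Z[2]=1
i=3: outside box; Z[3]=0
i=4: outside box; Z[4]=2 scan→box=[4,6)
i=5: min(r-i=1, Z[1]=2)=1; Z[5]=1
i=6: outside box; Z[6]=0
i=7: outside box; Z[7]=1 scan→box=[7,8)

[8, 2, 1, 0, 2, 1, 0, 1]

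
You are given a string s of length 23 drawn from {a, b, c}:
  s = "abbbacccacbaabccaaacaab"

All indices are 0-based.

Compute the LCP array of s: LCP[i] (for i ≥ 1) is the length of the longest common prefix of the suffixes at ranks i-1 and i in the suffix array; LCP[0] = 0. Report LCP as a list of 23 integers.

sorted suffixes:
  #0 SA[0]=16  'aaacaab'
  #1 SA[1]=20  'aab'
  #2 SA[2]=11  'aabccaaacaab'
  #3 SA[3]=17  'aacaab'
  #4 SA[4]=21  'ab'
  #5 SA[5]=0  'abbbacccacbaabccaaacaab'
  #6 SA[6]=12  'abccaaacaab'
  #7 SA[7]=18  'acaab'
  #8 SA[8]=8  'acbaabccaaacaab'
  #9 SA[9]=4  'acccacbaabccaaacaab'
  #10 SA[10]=22  'b'
  #11 SA[11]=10  'baabccaaacaab'
  #12 SA[12]=3  'bacccacbaabccaaacaab'
  #13 SA[13]=2  'bbacccacbaabccaaacaab'
  #14 SA[14]=1  'bbbacccacbaabccaaacaab'
  #15 SA[15]=13  'bccaaacaab'
  #16 SA[16]=15  'caaacaab'
  #17 SA[17]=19  'caab'
  #18 SA[18]=7  'cacbaabccaaacaab'
  #19 SA[19]=9  'cbaabccaaacaab'
  #20 SA[20]=14  'ccaaacaab'
  #21 SA[21]=6  'ccacbaabccaaacaab'
  #22 SA[22]=5  'cccacbaabccaaacaab'

SA = [16, 20, 11, 17, 21, 0, 12, 18, 8, 4, 22, 10, 3, 2, 1, 13, 15, 19, 7, 9, 14, 6, 5]
[i] adj suffixes → lcp
  [1] 16/20 → 2 ('aa')
  [2] 20/11 → 3 ('aab')
  [3] 11/17 → 2 ('aa')
  [4] 17/21 → 1 ('a')
  [5] 21/0 → 2 ('ab')
  [6] 0/12 → 2 ('ab')
  [7] 12/18 → 1 ('a')
  [8] 18/8 → 2 ('ac')
  [9] 8/4 → 2 ('ac')
  [10] 4/22 → 0 ('')
  [11] 22/10 → 1 ('b')
  [12] 10/3 → 2 ('ba')
  [13] 3/2 → 1 ('b')
  [14] 2/1 → 2 ('bb')
  [15] 1/13 → 1 ('b')
  [16] 13/15 → 0 ('')
  [17] 15/19 → 3 ('caa')
  [18] 19/7 → 2 ('ca')
  [19] 7/9 → 1 ('c')
  [20] 9/14 → 1 ('c')
  [21] 14/6 → 3 ('cca')
  [22] 6/5 → 2 ('cc')

[0, 2, 3, 2, 1, 2, 2, 1, 2, 2, 0, 1, 2, 1, 2, 1, 0, 3, 2, 1, 1, 3, 2]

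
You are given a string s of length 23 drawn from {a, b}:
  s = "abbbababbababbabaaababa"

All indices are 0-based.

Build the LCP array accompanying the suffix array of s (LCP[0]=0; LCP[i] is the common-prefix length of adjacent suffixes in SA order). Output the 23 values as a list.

sorted suffixes:
  #0 SA[0]=22  'a'
  #1 SA[1]=16  'aaababa'
  #2 SA[2]=17  'aababa'
  #3 SA[3]=20  'aba'
  #4 SA[4]=14  'abaaababa'
  #5 SA[5]=18  'ababa'
  #6 SA[6]=9  'ababbabaaababa'
  #7 SA[7]=4  'ababbababbabaaababa'
  #8 SA[8]=11  'abbabaaababa'
  #9 SA[9]=6  'abbababbabaaababa'
  #10 SA[10]=0  'abbbababbababbabaaababa'
  #11 SA[11]=21  'ba'
  #12 SA[12]=15  'baaababa'
  #13 SA[13]=19  'baba'
  #14 SA[14]=13  'babaaababa'
  #15 SA[15]=8  'bababbabaaababa'
  #16 SA[16]=3  'bababbababbabaaababa'
  #17 SA[17]=10  'babbabaaababa'
  #18 SA[18]=5  'babbababbabaaababa'
  #19 SA[19]=12  'bbabaaababa'
  #20 SA[20]=7  'bbababbabaaababa'
  #21 SA[21]=2  'bbababbababbabaaababa'
  #22 SA[22]=1  'bbbababbababbabaaababa'

SA = [22, 16, 17, 20, 14, 18, 9, 4, 11, 6, 0, 21, 15, 19, 13, 8, 3, 10, 5, 12, 7, 2, 1]
[i] adj suffixes → lcp
  [1] 22/16 → 1 ('a')
  [2] 16/17 → 2 ('aa')
  [3] 17/20 → 1 ('a')
  [4] 20/14 → 3 ('aba')
  [5] 14/18 → 3 ('aba')
  [6] 18/9 → 4 ('abab')
  [7] 9/4 → 8 ('ababbaba')
  [8] 4/11 → 2 ('ab')
  [9] 11/6 → 6 ('abbaba')
  [10] 6/0 → 3 ('abb')
  [11] 0/21 → 0 ('')
  [12] 21/15 → 2 ('ba')
  [13] 15/19 → 2 ('ba')
  [14] 19/13 → 4 ('baba')
  [15] 13/8 → 4 ('baba')
  [16] 8/3 → 9 ('bababbaba')
  [17] 3/10 → 3 ('bab')
  [18] 10/5 → 7 ('babbaba')
  [19] 5/12 → 1 ('b')
  [20] 12/7 → 5 ('bbaba')
  [21] 7/2 → 10 ('bbababbaba')
  [22] 2/1 → 2 ('bb')

[0, 1, 2, 1, 3, 3, 4, 8, 2, 6, 3, 0, 2, 2, 4, 4, 9, 3, 7, 1, 5, 10, 2]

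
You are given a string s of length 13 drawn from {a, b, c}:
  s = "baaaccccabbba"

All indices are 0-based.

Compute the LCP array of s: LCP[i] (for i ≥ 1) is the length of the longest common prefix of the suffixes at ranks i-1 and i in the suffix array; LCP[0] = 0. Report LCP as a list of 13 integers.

rank | idx | suffix
   0 |  12 | a
   1 |   1 | aaaccccabbba
   2 |   2 | aaccccabbba
   3 |   8 | abbba
   4 |   3 | accccabbba
   5 |  11 | ba
   6 |   0 | baaaccccabbba
   7 |  10 | bba
   8 |   9 | bbba
   9 |   7 | cabbba
  10 |   6 | ccabbba
  11 |   5 | cccabbba
  12 |   4 | ccccabbba

SA = [12, 1, 2, 8, 3, 11, 0, 10, 9, 7, 6, 5, 4]
i: (SA[i-1],SA[i]) lcp shared
  1: (12,1) 1 'a'
  2: (1,2) 2 'aa'
  3: (2,8) 1 'a'
  4: (8,3) 1 'a'
  5: (3,11) 0 ''
  6: (11,0) 2 'ba'
  7: (0,10) 1 'b'
  8: (10,9) 2 'bb'
  9: (9,7) 0 ''
  10: (7,6) 1 'c'
  11: (6,5) 2 'cc'
  12: (5,4) 3 'ccc'

[0, 1, 2, 1, 1, 0, 2, 1, 2, 0, 1, 2, 3]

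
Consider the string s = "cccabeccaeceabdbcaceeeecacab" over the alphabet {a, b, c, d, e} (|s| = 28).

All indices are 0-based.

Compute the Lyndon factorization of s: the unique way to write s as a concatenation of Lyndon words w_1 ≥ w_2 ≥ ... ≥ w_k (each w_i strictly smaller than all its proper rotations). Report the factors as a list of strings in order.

["c", "c", "c", "abeccaece", "abdbcaceeeecac", "ab"]

emit factor 1: 'c' (i=0, period=1)
emit factor 2: 'c' (i=1, period=1)
emit factor 3: 'c' (i=2, period=1)
emit factor 4: 'abeccaece' (i=3, period=9)
emit factor 5: 'abdbcaceeeecac' (i=12, period=14)
emit factor 6: 'ab' (i=26, period=2)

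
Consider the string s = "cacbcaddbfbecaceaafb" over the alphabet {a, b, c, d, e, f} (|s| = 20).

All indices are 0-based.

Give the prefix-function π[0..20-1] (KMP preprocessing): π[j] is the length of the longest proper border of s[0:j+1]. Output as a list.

π[0] = 0
j=1 s[j]='a': π[1]=0 (border '')
j=2 s[j]='c': π[2]=1 (border 'c')
j=3 s[j]='b': k: 1→0; π[3]=0 (border '')
j=4 s[j]='c': π[4]=1 (border 'c')
j=5 s[j]='a': π[5]=2 (border 'ca')
j=6 s[j]='d': k: 2→0; π[6]=0 (border '')
j=7 s[j]='d': π[7]=0 (border '')
j=8 s[j]='b': π[8]=0 (border '')
j=9 s[j]='f': π[9]=0 (border '')
j=10 s[j]='b': π[10]=0 (border '')
j=11 s[j]='e': π[11]=0 (border '')
j=12 s[j]='c': π[12]=1 (border 'c')
j=13 s[j]='a': π[13]=2 (border 'ca')
j=14 s[j]='c': π[14]=3 (border 'cac')
j=15 s[j]='e': k: 3→1→0; π[15]=0 (border '')
j=16 s[j]='a': π[16]=0 (border '')
j=17 s[j]='a': π[17]=0 (border '')
j=18 s[j]='f': π[18]=0 (border '')
j=19 s[j]='b': π[19]=0 (border '')

[0, 0, 1, 0, 1, 2, 0, 0, 0, 0, 0, 0, 1, 2, 3, 0, 0, 0, 0, 0]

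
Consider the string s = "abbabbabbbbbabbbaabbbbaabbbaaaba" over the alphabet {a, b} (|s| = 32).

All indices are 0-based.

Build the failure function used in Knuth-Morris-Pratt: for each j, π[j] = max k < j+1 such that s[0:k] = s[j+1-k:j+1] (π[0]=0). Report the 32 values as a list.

[0, 0, 0, 1, 2, 3, 4, 5, 6, 0, 0, 0, 1, 2, 3, 0, 1, 1, 2, 3, 0, 0, 1, 1, 2, 3, 0, 1, 1, 1, 2, 1]

π[0] = 0
j=1 s[j]='b': π[1]=0 (border '')
j=2 s[j]='b': π[2]=0 (border '')
j=3 s[j]='a': π[3]=1 (border 'a')
j=4 s[j]='b': π[4]=2 (border 'ab')
j=5 s[j]='b': π[5]=3 (border 'abb')
j=6 s[j]='a': π[6]=4 (border 'abba')
j=7 s[j]='b': π[7]=5 (border 'abbab')
j=8 s[j]='b': π[8]=6 (border 'abbabb')
j=9 s[j]='b': k: 6→3→0; π[9]=0 (border '')
j=10 s[j]='b': π[10]=0 (border '')
j=11 s[j]='b': π[11]=0 (border '')
j=12 s[j]='a': π[12]=1 (border 'a')
j=13 s[j]='b': π[13]=2 (border 'ab')
j=14 s[j]='b': π[14]=3 (border 'abb')
j=15 s[j]='b': k: 3→0; π[15]=0 (border '')
j=16 s[j]='a': π[16]=1 (border 'a')
j=17 s[j]='a': k: 1→0; π[17]=1 (border 'a')
j=18 s[j]='b': π[18]=2 (border 'ab')
j=19 s[j]='b': π[19]=3 (border 'abb')
j=20 s[j]='b': k: 3→0; π[20]=0 (border '')
j=21 s[j]='b': π[21]=0 (border '')
j=22 s[j]='a': π[22]=1 (border 'a')
j=23 s[j]='a': k: 1→0; π[23]=1 (border 'a')
j=24 s[j]='b': π[24]=2 (border 'ab')
j=25 s[j]='b': π[25]=3 (border 'abb')
j=26 s[j]='b': k: 3→0; π[26]=0 (border '')
j=27 s[j]='a': π[27]=1 (border 'a')
j=28 s[j]='a': k: 1→0; π[28]=1 (border 'a')
j=29 s[j]='a': k: 1→0; π[29]=1 (border 'a')
j=30 s[j]='b': π[30]=2 (border 'ab')
j=31 s[j]='a': k: 2→0; π[31]=1 (border 'a')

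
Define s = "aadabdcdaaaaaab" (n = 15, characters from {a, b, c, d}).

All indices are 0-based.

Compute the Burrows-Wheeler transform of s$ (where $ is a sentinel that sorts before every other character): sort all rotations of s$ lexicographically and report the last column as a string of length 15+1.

bdaaaa$adaaadcab

rank  rotation          last
    0  $aadabdcdaaaaaab  b
    1  aaaaaab$aadabdcd  d
    2  aaaaab$aadabdcda  a
    3  aaaab$aadabdcdaa  a
    4  aaab$aadabdcdaaa  a
    5  aab$aadabdcdaaaa  a
    6  aadabdcdaaaaaab$  $
    7  ab$aadabdcdaaaaa  a
    8  abdcdaaaaaab$aad  d
    9  adabdcdaaaaaab$a  a
   10  b$aadabdcdaaaaaa  a
   11  bdcdaaaaaab$aada  a
   12  cdaaaaaab$aadabd  d
   13  daaaaaab$aadabdc  c
   14  dabdcdaaaaaab$aa  a
   15  dcdaaaaaab$aadab  b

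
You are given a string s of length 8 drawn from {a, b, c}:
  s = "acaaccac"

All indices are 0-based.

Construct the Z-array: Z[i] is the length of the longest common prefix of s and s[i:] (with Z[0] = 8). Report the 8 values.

[8, 0, 1, 2, 0, 0, 2, 0]

Z[0]=8
i=1: fresh scan; Z[1]=0
i=2: fresh scan; Z[2]=1 scan→box=[2,3)
i=3: fresh scan; Z[3]=2 scan→box=[3,5)
i=4: min(r-i=1, Z[1]=0)=0; Z[4]=0
i=5: fresh scan; Z[5]=0
i=6: fresh scan; Z[6]=2 scan→box=[6,8)
i=7: min(r-i=1, Z[1]=0)=0; Z[7]=0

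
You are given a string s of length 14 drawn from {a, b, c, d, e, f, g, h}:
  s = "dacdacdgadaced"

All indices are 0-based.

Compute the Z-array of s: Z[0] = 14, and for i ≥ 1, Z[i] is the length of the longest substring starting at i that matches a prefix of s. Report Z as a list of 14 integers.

[14, 0, 0, 4, 0, 0, 1, 0, 0, 3, 0, 0, 0, 1]

Z[0]=14
i=1: i≥r, start 0; Z[1]=0
i=2: i≥r, start 0; Z[2]=0
i=3: i≥r, start 0; Z[3]=4 grow→box=[3,7)
i=4: min(r-i=3, Z[1]=0)=0; Z[4]=0
i=5: min(r-i=2, Z[2]=0)=0; Z[5]=0
i=6: min(r-i=1, Z[3]=4)=1; Z[6]=1
i=7: i≥r, start 0; Z[7]=0
i=8: i≥r, start 0; Z[8]=0
i=9: i≥r, start 0; Z[9]=3 grow→box=[9,12)
i=10: min(r-i=2, Z[1]=0)=0; Z[10]=0
i=11: min(r-i=1, Z[2]=0)=0; Z[11]=0
i=12: i≥r, start 0; Z[12]=0
i=13: i≥r, start 0; Z[13]=1 grow→box=[13,14)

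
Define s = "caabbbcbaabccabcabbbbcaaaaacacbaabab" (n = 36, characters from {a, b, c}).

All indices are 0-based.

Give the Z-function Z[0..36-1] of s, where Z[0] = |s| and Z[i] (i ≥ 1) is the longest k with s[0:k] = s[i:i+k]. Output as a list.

Z[0]=36
i=1: i≥r, start 0; Z[1]=0
i=2: i≥r, start 0; Z[2]=0
i=3: i≥r, start 0; Z[3]=0
i=4: i≥r, start 0; Z[4]=0
i=5: i≥r, start 0; Z[5]=0
i=6: i≥r, start 0; Z[6]=1 grow→box=[6,7)
i=7: i≥r, start 0; Z[7]=0
i=8: i≥r, start 0; Z[8]=0
i=9: i≥r, start 0; Z[9]=0
i=10: i≥r, start 0; Z[10]=0
i=11: i≥r, start 0; Z[11]=1 grow→box=[11,12)
i=12: i≥r, start 0; Z[12]=2 grow→box=[12,14)
i=13: min(r-i=1, Z[1]=0)=0; Z[13]=0
i=14: i≥r, start 0; Z[14]=0
i=15: i≥r, start 0; Z[15]=2 grow→box=[15,17)
i=16: min(r-i=1, Z[1]=0)=0; Z[16]=0
i=17: i≥r, start 0; Z[17]=0
i=18: i≥r, start 0; Z[18]=0
i=19: i≥r, start 0; Z[19]=0
i=20: i≥r, start 0; Z[20]=0
i=21: i≥r, start 0; Z[21]=3 grow→box=[21,24)
i=22: min(r-i=2, Z[1]=0)=0; Z[22]=0
i=23: min(r-i=1, Z[2]=0)=0; Z[23]=0
i=24: i≥r, start 0; Z[24]=0
i=25: i≥r, start 0; Z[25]=0
i=26: i≥r, start 0; Z[26]=0
i=27: i≥r, start 0; Z[27]=2 grow→box=[27,29)
i=28: min(r-i=1, Z[1]=0)=0; Z[28]=0
i=29: i≥r, start 0; Z[29]=1 grow→box=[29,30)
i=30: i≥r, start 0; Z[30]=0
i=31: i≥r, start 0; Z[31]=0
i=32: i≥r, start 0; Z[32]=0
i=33: i≥r, start 0; Z[33]=0
i=34: i≥r, start 0; Z[34]=0
i=35: i≥r, start 0; Z[35]=0

[36, 0, 0, 0, 0, 0, 1, 0, 0, 0, 0, 1, 2, 0, 0, 2, 0, 0, 0, 0, 0, 3, 0, 0, 0, 0, 0, 2, 0, 1, 0, 0, 0, 0, 0, 0]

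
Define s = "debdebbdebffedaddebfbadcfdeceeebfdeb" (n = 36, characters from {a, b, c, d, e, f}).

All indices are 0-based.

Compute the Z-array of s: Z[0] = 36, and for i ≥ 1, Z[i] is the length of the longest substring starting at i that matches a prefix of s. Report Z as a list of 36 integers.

[36, 0, 0, 3, 0, 0, 0, 3, 0, 0, 0, 0, 0, 1, 0, 1, 3, 0, 0, 0, 0, 0, 1, 0, 0, 2, 0, 0, 0, 0, 0, 0, 0, 3, 0, 0]

Z[0]=36
i=1: outside box; Z[1]=0
i=2: outside box; Z[2]=0
i=3: outside box; Z[3]=3 grow→box=[3,6)
i=4: min(r-i=2, Z[1]=0)=0; Z[4]=0
i=5: min(r-i=1, Z[2]=0)=0; Z[5]=0
i=6: outside box; Z[6]=0
i=7: outside box; Z[7]=3 grow→box=[7,10)
i=8: min(r-i=2, Z[1]=0)=0; Z[8]=0
i=9: min(r-i=1, Z[2]=0)=0; Z[9]=0
i=10: outside box; Z[10]=0
i=11: outside box; Z[11]=0
i=12: outside box; Z[12]=0
i=13: outside box; Z[13]=1 grow→box=[13,14)
i=14: outside box; Z[14]=0
i=15: outside box; Z[15]=1 grow→box=[15,16)
i=16: outside box; Z[16]=3 grow→box=[16,19)
i=17: min(r-i=2, Z[1]=0)=0; Z[17]=0
i=18: min(r-i=1, Z[2]=0)=0; Z[18]=0
i=19: outside box; Z[19]=0
i=20: outside box; Z[20]=0
i=21: outside box; Z[21]=0
i=22: outside box; Z[22]=1 grow→box=[22,23)
i=23: outside box; Z[23]=0
i=24: outside box; Z[24]=0
i=25: outside box; Z[25]=2 grow→box=[25,27)
i=26: min(r-i=1, Z[1]=0)=0; Z[26]=0
i=27: outside box; Z[27]=0
i=28: outside box; Z[28]=0
i=29: outside box; Z[29]=0
i=30: outside box; Z[30]=0
i=31: outside box; Z[31]=0
i=32: outside box; Z[32]=0
i=33: outside box; Z[33]=3 grow→box=[33,36)
i=34: min(r-i=2, Z[1]=0)=0; Z[34]=0
i=35: min(r-i=1, Z[2]=0)=0; Z[35]=0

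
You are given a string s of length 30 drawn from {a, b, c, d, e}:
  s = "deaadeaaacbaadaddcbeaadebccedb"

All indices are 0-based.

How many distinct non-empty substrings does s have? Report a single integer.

418

sorted suffixes:
  #0 SA[0]=6  'aaacbaadaddcbeaadebccedb'
  #1 SA[1]=7  'aacbaadaddcbeaadebccedb'
  #2 SA[2]=11  'aadaddcbeaadebccedb'
  #3 SA[3]=2  'aadeaaacbaadaddcbeaadebccedb'
  #4 SA[4]=20  'aadebccedb'
  #5 SA[5]=8  'acbaadaddcbeaadebccedb'
  #6 SA[6]=12  'adaddcbeaadebccedb'
  #7 SA[7]=14  'addcbeaadebccedb'
  #8 SA[8]=3  'adeaaacbaadaddcbeaadebccedb'
  #9 SA[9]=21  'adebccedb'
  #10 SA[10]=29  'b'
  #11 SA[11]=10  'baadaddcbeaadebccedb'
  #12 SA[12]=24  'bccedb'
  #13 SA[13]=18  'beaadebccedb'
  #14 SA[14]=9  'cbaadaddcbeaadebccedb'
  #15 SA[15]=17  'cbeaadebccedb'
  #16 SA[16]=25  'ccedb'
  #17 SA[17]=26  'cedb'
  #18 SA[18]=13  'daddcbeaadebccedb'
  #19 SA[19]=28  'db'
  #20 SA[20]=16  'dcbeaadebccedb'
  #21 SA[21]=15  'ddcbeaadebccedb'
  #22 SA[22]=4  'deaaacbaadaddcbeaadebccedb'
  #23 SA[23]=0  'deaadeaaacbaadaddcbeaadebccedb'
  #24 SA[24]=22  'debccedb'
  #25 SA[25]=5  'eaaacbaadaddcbeaadebccedb'
  #26 SA[26]=1  'eaadeaaacbaadaddcbeaadebccedb'
  #27 SA[27]=19  'eaadebccedb'
  #28 SA[28]=23  'ebccedb'
  #29 SA[29]=27  'edb'

SA = [6, 7, 11, 2, 20, 8, 12, 14, 3, 21, 29, 10, 24, 18, 9, 17, 25, 26, 13, 28, 16, 15, 4, 0, 22, 5, 1, 19, 23, 27]
rank  pair      lcp
   1  s[6:],s[7:]  2  'aa'
   2  s[7:],s[11:]  2  'aa'
   3  s[11:],s[2:]  3  'aad'
   4  s[2:],s[20:]  4  'aade'
   5  s[20:],s[8:]  1  'a'
   6  s[8:],s[12:]  1  'a'
   7  s[12:],s[14:]  2  'ad'
   8  s[14:],s[3:]  2  'ad'
   9  s[3:],s[21:]  3  'ade'
  10  s[21:],s[29:]  0  ''
  11  s[29:],s[10:]  1  'b'
  12  s[10:],s[24:]  1  'b'
  13  s[24:],s[18:]  1  'b'
  14  s[18:],s[9:]  0  ''
  15  s[9:],s[17:]  2  'cb'
  16  s[17:],s[25:]  1  'c'
  17  s[25:],s[26:]  1  'c'
  18  s[26:],s[13:]  0  ''
  19  s[13:],s[28:]  1  'd'
  20  s[28:],s[16:]  1  'd'
  21  s[16:],s[15:]  1  'd'
  22  s[15:],s[4:]  1  'd'
  23  s[4:],s[0:]  4  'deaa'
  24  s[0:],s[22:]  2  'de'
  25  s[22:],s[5:]  0  ''
  26  s[5:],s[1:]  3  'eaa'
  27  s[1:],s[19:]  5  'eaade'
  28  s[19:],s[23:]  1  'e'
  29  s[23:],s[27:]  1  'e'

n(n+1)/2 = 30·31/2 = 465
Σ LCP = 0 + 2 + 2 + 3 + 4 + 1 + 1 + 2 + 2 + 3 + 0 + 1 + 1 + 1 + 0 + 2 + 1 + 1 + 0 + 1 + 1 + 1 + 1 + 4 + 2 + 0 + 3 + 5 + 1 + 1 = 47
distinct = 465 − 47 = 418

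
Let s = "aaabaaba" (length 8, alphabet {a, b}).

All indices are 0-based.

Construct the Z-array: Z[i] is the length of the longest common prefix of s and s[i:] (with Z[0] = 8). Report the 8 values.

[8, 2, 1, 0, 2, 1, 0, 1]

Z[0]=8
i=1: i≥r, start 0; Z[1]=2 grow→box=[1,3)
i=2: min(r-i=1, Z[1]=2)=1; Z[2]=1
i=3: i≥r, start 0; Z[3]=0
i=4: i≥r, start 0; Z[4]=2 grow→box=[4,6)
i=5: min(r-i=1, Z[1]=2)=1; Z[5]=1
i=6: i≥r, start 0; Z[6]=0
i=7: i≥r, start 0; Z[7]=1 grow→box=[7,8)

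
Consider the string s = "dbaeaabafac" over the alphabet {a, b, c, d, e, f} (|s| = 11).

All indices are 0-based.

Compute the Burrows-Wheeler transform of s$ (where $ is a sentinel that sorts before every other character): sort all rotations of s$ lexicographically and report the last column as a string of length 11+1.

rank  rotation      last
    0  $dbaeaabafac  c
    1  aabafac$dbae  e
    2  abafac$dbaea  a
    3  ac$dbaeaabaf  f
    4  aeaabafac$db  b
    5  afac$dbaeaab  b
    6  baeaabafac$d  d
    7  bafac$dbaeaa  a
    8  c$dbaeaabafa  a
    9  dbaeaabafac$  $
   10  eaabafac$dba  a
   11  fac$dbaeaaba  a

ceafbbdaa$aa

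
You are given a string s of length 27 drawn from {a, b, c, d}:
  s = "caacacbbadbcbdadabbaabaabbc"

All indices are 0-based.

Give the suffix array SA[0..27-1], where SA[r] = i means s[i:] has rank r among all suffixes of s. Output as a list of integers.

[19, 22, 1, 20, 16, 23, 2, 4, 14, 8, 18, 21, 7, 17, 6, 24, 25, 10, 12, 26, 0, 3, 5, 11, 15, 13, 9]

rank | idx | suffix
   0 |  19 | aabaabbc
   1 |  22 | aabbc
   2 |   1 | aacacbbadbcbdadabbaabaabbc
   3 |  20 | abaabbc
   4 |  16 | abbaabaabbc
   5 |  23 | abbc
   6 |   2 | acacbbadbcbdadabbaabaabbc
   7 |   4 | acbbadbcbdadabbaabaabbc
   8 |  14 | adabbaabaabbc
   9 |   8 | adbcbdadabbaabaabbc
  10 |  18 | baabaabbc
  11 |  21 | baabbc
  12 |   7 | badbcbdadabbaabaabbc
  13 |  17 | bbaabaabbc
  14 |   6 | bbadbcbdadabbaabaabbc
  15 |  24 | bbc
  16 |  25 | bc
  17 |  10 | bcbdadabbaabaabbc
  18 |  12 | bdadabbaabaabbc
  19 |  26 | c
  20 |   0 | caacacbbadbcbdadabbaabaabbc
  21 |   3 | cacbbadbcbdadabbaabaabbc
  22 |   5 | cbbadbcbdadabbaabaabbc
  23 |  11 | cbdadabbaabaabbc
  24 |  15 | dabbaabaabbc
  25 |  13 | dadabbaabaabbc
  26 |   9 | dbcbdadabbaabaabbc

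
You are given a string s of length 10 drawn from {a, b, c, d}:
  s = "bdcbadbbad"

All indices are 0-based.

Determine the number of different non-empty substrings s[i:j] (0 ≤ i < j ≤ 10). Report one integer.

sorted suffixes:
  #0 SA[0]=8  'ad'
  #1 SA[1]=4  'adbbad'
  #2 SA[2]=7  'bad'
  #3 SA[3]=3  'badbbad'
  #4 SA[4]=6  'bbad'
  #5 SA[5]=0  'bdcbadbbad'
  #6 SA[6]=2  'cbadbbad'
  #7 SA[7]=9  'd'
  #8 SA[8]=5  'dbbad'
  #9 SA[9]=1  'dcbadbbad'

SA = [8, 4, 7, 3, 6, 0, 2, 9, 5, 1]
i: (SA[i-1],SA[i]) lcp shared
  1: (8,4) 2 'ad'
  2: (4,7) 0 ''
  3: (7,3) 3 'bad'
  4: (3,6) 1 'b'
  5: (6,0) 1 'b'
  6: (0,2) 0 ''
  7: (2,9) 0 ''
  8: (9,5) 1 'd'
  9: (5,1) 1 'd'

n(n+1)/2 = 10·11/2 = 55
Σ LCP = 0 + 2 + 0 + 3 + 1 + 1 + 0 + 0 + 1 + 1 = 9
distinct = 55 − 9 = 46

46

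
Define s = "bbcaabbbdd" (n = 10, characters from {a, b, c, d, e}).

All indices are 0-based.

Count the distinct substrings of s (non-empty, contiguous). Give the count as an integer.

47

rank→(start, suffix):
  0 → (3, 'aabbbdd')
  1 → (4, 'abbbdd')
  2 → (5, 'bbbdd')
  3 → (0, 'bbcaabbbdd')
  4 → (6, 'bbdd')
  5 → (1, 'bcaabbbdd')
  6 → (7, 'bdd')
  7 → (2, 'caabbbdd')
  8 → (9, 'd')
  9 → (8, 'dd')

SA = [3, 4, 5, 0, 6, 1, 7, 2, 9, 8]
[i] adj suffixes → lcp
  [1] 3/4 → 1 ('a')
  [2] 4/5 → 0 ('')
  [3] 5/0 → 2 ('bb')
  [4] 0/6 → 2 ('bb')
  [5] 6/1 → 1 ('b')
  [6] 1/7 → 1 ('b')
  [7] 7/2 → 0 ('')
  [8] 2/9 → 0 ('')
  [9] 9/8 → 1 ('d')

n(n+1)/2 = 10·11/2 = 55
Σ LCP = 0 + 1 + 0 + 2 + 2 + 1 + 1 + 0 + 0 + 1 = 8
distinct = 55 − 8 = 47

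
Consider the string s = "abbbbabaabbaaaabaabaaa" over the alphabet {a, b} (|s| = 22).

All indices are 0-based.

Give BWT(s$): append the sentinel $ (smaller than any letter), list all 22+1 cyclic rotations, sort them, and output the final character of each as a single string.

rank  rotation                 last
    0  $abbbbabaabbaaaabaabaaa  a
    1  a$abbbbabaabbaaaabaabaa  a
    2  aa$abbbbabaabbaaaabaaba  a
    3  aaa$abbbbabaabbaaaabaab  b
    4  aaaabaabaaa$abbbbabaabb  b
    5  aaabaabaaa$abbbbabaabba  a
    6  aabaaa$abbbbabaabbaaaab  b
    7  aabaabaaa$abbbbabaabbaa  a
    8  aabbaaaabaabaaa$abbbbab  b
    9  abaaa$abbbbabaabbaaaaba  a
   10  abaabaaa$abbbbabaabbaaa  a
   11  abaabbaaaabaabaaa$abbbb  b
   12  abbaaaabaabaaa$abbbbaba  a
   13  abbbbabaabbaaaabaabaaa$  $
   14  baaa$abbbbabaabbaaaabaa  a
   15  baaaabaabaaa$abbbbabaab  b
   16  baabaaa$abbbbabaabbaaaa  a
   17  baabbaaaabaabaaa$abbbba  a
   18  babaabbaaaabaabaaa$abbb  b
   19  bbaaaabaabaaa$abbbbabaa  a
   20  bbabaabbaaaabaabaaa$abb  b
   21  bbbabaabbaaaabaabaaa$ab  b
   22  bbbbabaabbaaaabaabaaa$a  a

aaabbababaaba$abaababba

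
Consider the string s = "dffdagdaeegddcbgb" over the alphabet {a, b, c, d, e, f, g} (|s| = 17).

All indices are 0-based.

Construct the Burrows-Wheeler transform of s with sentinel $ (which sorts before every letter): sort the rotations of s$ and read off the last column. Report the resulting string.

bddgcdgfdg$aefdbae

rank  rotation            last
    0  $dffdagdaeegddcbgb  b
    1  aeegddcbgb$dffdagd  d
    2  agdaeegddcbgb$dffd  d
    3  b$dffdagdaeegddcbg  g
    4  bgb$dffdagdaeegddc  c
    5  cbgb$dffdagdaeegdd  d
    6  daeegddcbgb$dffdag  g
    7  dagdaeegddcbgb$dff  f
    8  dcbgb$dffdagdaeegd  d
    9  ddcbgb$dffdagdaeeg  g
   10  dffdagdaeegddcbgb$  $
   11  eegddcbgb$dffdagda  a
   12  egddcbgb$dffdagdae  e
   13  fdagdaeegddcbgb$df  f
   14  ffdagdaeegddcbgb$d  d
   15  gb$dffdagdaeegddcb  b
   16  gdaeegddcbgb$dffda  a
   17  gddcbgb$dffdagdaee  e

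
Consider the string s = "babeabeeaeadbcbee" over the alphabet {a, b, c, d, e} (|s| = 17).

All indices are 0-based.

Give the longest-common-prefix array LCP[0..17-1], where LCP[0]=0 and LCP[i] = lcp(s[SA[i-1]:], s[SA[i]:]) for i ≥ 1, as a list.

sorted suffixes:
  #0 SA[0]=1  'abeabeeaeadbcbee'
  #1 SA[1]=4  'abeeaeadbcbee'
  #2 SA[2]=10  'adbcbee'
  #3 SA[3]=8  'aeadbcbee'
  #4 SA[4]=0  'babeabeeaeadbcbee'
  #5 SA[5]=12  'bcbee'
  #6 SA[6]=2  'beabeeaeadbcbee'
  #7 SA[7]=14  'bee'
  #8 SA[8]=5  'beeaeadbcbee'
  #9 SA[9]=13  'cbee'
  #10 SA[10]=11  'dbcbee'
  #11 SA[11]=16  'e'
  #12 SA[12]=3  'eabeeaeadbcbee'
  #13 SA[13]=9  'eadbcbee'
  #14 SA[14]=7  'eaeadbcbee'
  #15 SA[15]=15  'ee'
  #16 SA[16]=6  'eeaeadbcbee'

SA = [1, 4, 10, 8, 0, 12, 2, 14, 5, 13, 11, 16, 3, 9, 7, 15, 6]
[i] adj suffixes → lcp
  [1] 1/4 → 3 ('abe')
  [2] 4/10 → 1 ('a')
  [3] 10/8 → 1 ('a')
  [4] 8/0 → 0 ('')
  [5] 0/12 → 1 ('b')
  [6] 12/2 → 1 ('b')
  [7] 2/14 → 2 ('be')
  [8] 14/5 → 3 ('bee')
  [9] 5/13 → 0 ('')
  [10] 13/11 → 0 ('')
  [11] 11/16 → 0 ('')
  [12] 16/3 → 1 ('e')
  [13] 3/9 → 2 ('ea')
  [14] 9/7 → 2 ('ea')
  [15] 7/15 → 1 ('e')
  [16] 15/6 → 2 ('ee')

[0, 3, 1, 1, 0, 1, 1, 2, 3, 0, 0, 0, 1, 2, 2, 1, 2]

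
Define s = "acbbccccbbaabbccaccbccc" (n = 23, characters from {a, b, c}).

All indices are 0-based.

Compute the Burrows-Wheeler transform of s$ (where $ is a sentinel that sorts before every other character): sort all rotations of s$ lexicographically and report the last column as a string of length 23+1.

rank  rotation                  last
    0  $acbbccccbbaabbccaccbccc  c
    1  aabbccaccbccc$acbbccccbb  b
    2  abbccaccbccc$acbbccccbba  a
    3  acbbccccbbaabbccaccbccc$  $
    4  accbccc$acbbccccbbaabbcc  c
    5  baabbccaccbccc$acbbccccb  b
    6  bbaabbccaccbccc$acbbcccc  c
    7  bbccaccbccc$acbbccccbbaa  a
    8  bbccccbbaabbccaccbccc$ac  c
    9  bccaccbccc$acbbccccbbaab  b
   10  bccc$acbbccccbbaabbccacc  c
   11  bccccbbaabbccaccbccc$acb  b
   12  c$acbbccccbbaabbccaccbcc  c
   13  caccbccc$acbbccccbbaabbc  c
   14  cbbaabbccaccbccc$acbbccc  c
   15  cbbccccbbaabbccaccbccc$a  a
   16  cbccc$acbbccccbbaabbccac  c
   17  cc$acbbccccbbaabbccaccbc  c
   18  ccaccbccc$acbbccccbbaabb  b
   19  ccbbaabbccaccbccc$acbbcc  c
   20  ccbccc$acbbccccbbaabbcca  a
   21  ccc$acbbccccbbaabbccaccb  b
   22  cccbbaabbccaccbccc$acbbc  c
   23  ccccbbaabbccaccbccc$acbb  b

cba$cbcacbcbcccaccbcabcb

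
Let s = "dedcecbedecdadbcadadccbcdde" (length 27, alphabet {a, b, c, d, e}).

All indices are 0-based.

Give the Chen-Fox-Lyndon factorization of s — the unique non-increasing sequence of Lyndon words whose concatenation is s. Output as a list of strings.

["de", "d", "ce", "c", "bedecd", "adbc", "adadccbcdde"]

emit factor 1: 'de' (i=0, period=2)
emit factor 2: 'd' (i=2, period=1)
emit factor 3: 'ce' (i=3, period=2)
emit factor 4: 'c' (i=5, period=1)
emit factor 5: 'bedecd' (i=6, period=6)
emit factor 6: 'adbc' (i=12, period=4)
emit factor 7: 'adadccbcdde' (i=16, period=11)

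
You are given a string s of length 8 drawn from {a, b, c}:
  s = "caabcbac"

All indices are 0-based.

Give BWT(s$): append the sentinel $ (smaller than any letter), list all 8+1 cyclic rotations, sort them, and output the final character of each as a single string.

rank  rotation   last
    0  $caabcbac  c
    1  aabcbac$c  c
    2  abcbac$ca  a
    3  ac$caabcb  b
    4  bac$caabc  c
    5  bcbac$caa  a
    6  c$caabcba  a
    7  caabcbac$  $
    8  cbac$caab  b

ccabcaa$b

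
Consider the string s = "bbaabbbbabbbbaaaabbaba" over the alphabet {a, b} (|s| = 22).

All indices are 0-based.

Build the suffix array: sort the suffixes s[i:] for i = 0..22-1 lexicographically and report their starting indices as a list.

rank | idx | suffix
   0 |  21 | a
   1 |  13 | aaaabbaba
   2 |  14 | aaabbaba
   3 |  15 | aabbaba
   4 |   2 | aabbbbabbbbaaaabbaba
   5 |  19 | aba
   6 |  16 | abbaba
   7 |   8 | abbbbaaaabbaba
   8 |   3 | abbbbabbbbaaaabbaba
   9 |  20 | ba
  10 |  12 | baaaabbaba
  11 |   1 | baabbbbabbbbaaaabbaba
  12 |  18 | baba
  13 |   7 | babbbbaaaabbaba
  14 |  11 | bbaaaabbaba
  15 |   0 | bbaabbbbabbbbaaaabbaba
  16 |  17 | bbaba
  17 |   6 | bbabbbbaaaabbaba
  18 |  10 | bbbaaaabbaba
  19 |   5 | bbbabbbbaaaabbaba
  20 |   9 | bbbbaaaabbaba
  21 |   4 | bbbbabbbbaaaabbaba

[21, 13, 14, 15, 2, 19, 16, 8, 3, 20, 12, 1, 18, 7, 11, 0, 17, 6, 10, 5, 9, 4]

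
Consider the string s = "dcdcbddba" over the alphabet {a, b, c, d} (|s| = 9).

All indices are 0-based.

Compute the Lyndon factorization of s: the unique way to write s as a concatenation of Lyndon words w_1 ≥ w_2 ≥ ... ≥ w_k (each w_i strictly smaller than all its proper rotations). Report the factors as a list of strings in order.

emit factor 1: 'd' (i=0, period=1)
emit factor 2: 'cd' (i=1, period=2)
emit factor 3: 'c' (i=3, period=1)
emit factor 4: 'bdd' (i=4, period=3)
emit factor 5: 'b' (i=7, period=1)
emit factor 6: 'a' (i=8, period=1)

["d", "cd", "c", "bdd", "b", "a"]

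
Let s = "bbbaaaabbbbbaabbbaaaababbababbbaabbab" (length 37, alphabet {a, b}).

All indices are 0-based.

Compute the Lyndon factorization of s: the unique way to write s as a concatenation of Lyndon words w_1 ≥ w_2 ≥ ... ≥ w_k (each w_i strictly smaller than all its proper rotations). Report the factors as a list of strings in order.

emit factor 1: 'b' (i=0, period=1)
emit factor 2: 'b' (i=1, period=1)
emit factor 3: 'b' (i=2, period=1)
emit factor 4: 'aaaabbbbbaabbb' (i=3, period=14)
emit factor 5: 'aaaababbababbbaabbab' (i=17, period=20)

["b", "b", "b", "aaaabbbbbaabbb", "aaaababbababbbaabbab"]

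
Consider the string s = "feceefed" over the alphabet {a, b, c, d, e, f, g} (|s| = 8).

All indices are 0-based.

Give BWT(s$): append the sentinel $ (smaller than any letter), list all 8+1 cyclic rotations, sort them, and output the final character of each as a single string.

deeffce$e

rank  rotation   last
    0  $feceefed  d
    1  ceefed$fe  e
    2  d$feceefe  e
    3  eceefed$f  f
    4  ed$feceef  f
    5  eefed$fec  c
    6  efed$fece  e
    7  feceefed$  $
    8  fed$fecee  e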